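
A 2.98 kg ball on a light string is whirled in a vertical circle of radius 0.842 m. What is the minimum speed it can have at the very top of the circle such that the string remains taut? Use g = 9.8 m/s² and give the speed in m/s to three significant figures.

At the top, both weight mg and T point toward the centre: T + mg = mv²/r.
At minimum speed T → 0, so mg = mv_min²/r ⇒ v_min = √(g r) = √(9.8 × 0.842) = 2.873 m/s.

2.87 m/s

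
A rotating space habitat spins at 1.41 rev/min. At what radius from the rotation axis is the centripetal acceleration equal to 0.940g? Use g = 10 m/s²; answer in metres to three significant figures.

431 m

ω = 1.41 rev/min × 2π/60 = 0.1477 rad/s.
a_c = ω²r = 0.940g ⇒ r = 0.940 × 10.0 / (0.1477)² = 9.400/0.02180 = 431.2 m.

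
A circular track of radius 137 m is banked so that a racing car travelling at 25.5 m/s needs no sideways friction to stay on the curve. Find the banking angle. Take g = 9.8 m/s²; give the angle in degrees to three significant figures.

For a frictionless banked turn: horizontally N sinθ = mv²/r and vertically N cosθ = mg.
Dividing: tanθ = v²/(r g) = (25.5)²/(137 × 9.8) = 650.2/1343 = 0.4843.
θ = arctan(0.4843) = 25.84°.

25.8°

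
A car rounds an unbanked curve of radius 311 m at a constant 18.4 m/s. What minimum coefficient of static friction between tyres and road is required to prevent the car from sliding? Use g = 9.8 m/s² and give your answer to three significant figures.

0.111

Friction provides the centripetal force: μ_s m g = m v²/r, so μ_s = v²/(g r) = (18.40)²/(9.8 × 311) = 338.6/3048 = 0.1111.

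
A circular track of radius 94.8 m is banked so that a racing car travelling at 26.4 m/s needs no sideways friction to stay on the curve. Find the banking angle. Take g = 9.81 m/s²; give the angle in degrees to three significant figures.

36.8°

With no friction, the horizontal component of the normal force provides the centripetal force: N sinθ = mv²/r, while N cosθ = mg vertically.
Dividing: tanθ = v²/(r g) = (26.4)²/(94.8 × 9.81) = 697.0/930.0 = 0.7494.
θ = arctan(0.7494) = 36.85°.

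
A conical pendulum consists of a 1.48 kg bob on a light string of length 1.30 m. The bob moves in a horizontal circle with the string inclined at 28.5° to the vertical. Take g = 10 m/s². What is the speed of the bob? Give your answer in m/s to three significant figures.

The radius of the circle is r = L sinθ = 1.30 × sin 28.5° = 0.6203 m.
Horizontally T sinθ = mv²/r and vertically T cosθ = mg, so tanθ = v²/(rg).
v = √(r g tanθ) = √(0.6203 × 10.0 × 0.5430) = √3.368 = 1.835 m/s.

1.84 m/s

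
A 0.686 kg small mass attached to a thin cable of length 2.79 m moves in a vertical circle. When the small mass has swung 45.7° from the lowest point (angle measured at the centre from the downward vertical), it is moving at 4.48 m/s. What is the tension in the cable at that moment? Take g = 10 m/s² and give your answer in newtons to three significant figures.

9.73 N

Take the radial direction toward the centre of the circle as positive. The component of the weight along the string toward the centre is −mg cos φ (φ measured from the bottom), so Newton's second law along the string gives T − mg cos φ = m v²/r.
cos 45.7° = 0.6984, so T = m(v²/r + g cos φ) = 0.686 × ((4.48)²/2.79 + 10.0 × 0.6984) = 0.686 × (7.194 + (6.984)) = 0.686 × 14.18 = 9.726 N.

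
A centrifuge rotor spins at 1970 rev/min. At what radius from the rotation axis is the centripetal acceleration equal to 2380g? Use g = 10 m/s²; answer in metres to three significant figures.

0.559 m

ω = 1970 rev/min × 2π/60 = 206.3 rad/s.
a_c = ω²r = 2380g ⇒ r = 2380 × 10.0 / (206.3)² = 23800/42560 = 0.5592 m.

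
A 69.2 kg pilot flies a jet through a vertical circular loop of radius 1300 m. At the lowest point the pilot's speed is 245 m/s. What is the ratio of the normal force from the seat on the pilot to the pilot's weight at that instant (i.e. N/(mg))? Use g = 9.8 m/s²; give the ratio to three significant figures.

5.71

At the bottom, N − mg = mv²/r, so N = m(v²/r + g) and N/(mg) = v²/(rg) + 1 = (245)²/(1300 × 9.8) + 1 = 4.712 + 1 = 5.712.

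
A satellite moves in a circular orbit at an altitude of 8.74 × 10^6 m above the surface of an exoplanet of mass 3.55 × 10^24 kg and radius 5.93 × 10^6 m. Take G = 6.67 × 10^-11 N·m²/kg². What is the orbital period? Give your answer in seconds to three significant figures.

r = R + h = 5.93 × 10^6 + 8.74 × 10^6 = 1.467 × 10^7 m. Gravity provides the centripetal force: G M m / r² = m v² / r ⇒ v = √(GM/r) = 4018 m/s.
T = 2πr/v = 2π × 1.467 × 10^7 / 4018 = 22940 s.

22900 s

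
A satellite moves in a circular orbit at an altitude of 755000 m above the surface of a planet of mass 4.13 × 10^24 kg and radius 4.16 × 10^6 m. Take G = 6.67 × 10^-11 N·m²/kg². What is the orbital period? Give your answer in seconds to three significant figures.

4130 s

r = R + h = 4.16 × 10^6 + 755000 = 4.915 × 10^6 m. Gravity provides the centripetal force: G M m / r² = m v² / r ⇒ v = √(GM/r) = 7486 m/s.
T = 2πr/v = 2π × 4.915 × 10^6 / 7486 = 4125 s.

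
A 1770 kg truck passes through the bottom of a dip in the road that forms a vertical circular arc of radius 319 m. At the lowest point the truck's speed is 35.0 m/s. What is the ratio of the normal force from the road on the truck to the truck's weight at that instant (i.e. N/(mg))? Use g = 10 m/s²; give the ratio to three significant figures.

1.38

At the bottom, N − mg = mv²/r, so N = m(v²/r + g) and N/(mg) = v²/(rg) + 1 = (35.0)²/(319 × 10.0) + 1 = 0.3840 + 1 = 1.384.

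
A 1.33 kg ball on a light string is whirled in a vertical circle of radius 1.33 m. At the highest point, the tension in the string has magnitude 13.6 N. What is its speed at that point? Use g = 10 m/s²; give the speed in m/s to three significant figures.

5.19 m/s

At the top, T + mg = mv²/r, so v = √(r(T/m + g)) = √(1.33 × (13.6/1.33 + 10.0)) = √(1.33 × 20.23) = √26.90 = 5.187 m/s.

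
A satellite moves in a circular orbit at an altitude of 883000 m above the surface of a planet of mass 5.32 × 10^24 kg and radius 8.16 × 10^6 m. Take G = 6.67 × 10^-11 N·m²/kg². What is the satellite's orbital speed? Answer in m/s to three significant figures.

6260 m/s

Orbital radius r = R + h = 8.16 × 10^6 + 883000 = 9.043 × 10^6 m.
Gravity supplies the centripetal force: G M m / r² = m v² / r, so v = √(GM/r).
v = √(6.67 × 10^-11 × 5.32 × 10^24 / 9.043 × 10^6) = √(3.924 × 10^7) = 6264 m/s.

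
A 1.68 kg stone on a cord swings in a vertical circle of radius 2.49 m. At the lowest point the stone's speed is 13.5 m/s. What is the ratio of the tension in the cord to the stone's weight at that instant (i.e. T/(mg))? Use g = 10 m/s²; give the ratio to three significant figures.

At the bottom, T − mg = mv²/r, so T = m(v²/r + g) and T/(mg) = v²/(rg) + 1 = (13.5)²/(2.49 × 10.0) + 1 = 7.319 + 1 = 8.319.

8.32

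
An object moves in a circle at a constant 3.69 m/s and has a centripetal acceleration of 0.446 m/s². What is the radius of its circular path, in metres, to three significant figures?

a_c = v²/r ⇒ r = v²/a_c = (3.69)²/0.446 = 13.62/0.446 = 30.53 m.

30.5 m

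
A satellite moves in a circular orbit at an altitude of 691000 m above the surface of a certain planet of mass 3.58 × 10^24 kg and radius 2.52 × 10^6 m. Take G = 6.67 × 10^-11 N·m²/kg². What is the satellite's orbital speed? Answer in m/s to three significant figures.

Orbital radius r = R + h = 2.52 × 10^6 + 691000 = 3.211 × 10^6 m.
Gravity supplies the centripetal force: G M m / r² = m v² / r, so v = √(GM/r).
v = √(6.67 × 10^-11 × 3.58 × 10^24 / 3.211 × 10^6) = √(7.436 × 10^7) = 8624 m/s.

8620 m/s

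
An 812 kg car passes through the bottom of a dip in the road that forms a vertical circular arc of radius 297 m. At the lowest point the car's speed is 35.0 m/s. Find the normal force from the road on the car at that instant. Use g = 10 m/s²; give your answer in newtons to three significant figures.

At the lowest point, N points up (toward the centre) and the weight mg points down (away from the centre), so the net inward force is N − mg = mv²/r.
N = m(v²/r + g) = 812 × ((35.0)²/297 + 10.0) = 812 × (4.125 + 10.0) = 812 × 14.12 = 11470 N.

11500 N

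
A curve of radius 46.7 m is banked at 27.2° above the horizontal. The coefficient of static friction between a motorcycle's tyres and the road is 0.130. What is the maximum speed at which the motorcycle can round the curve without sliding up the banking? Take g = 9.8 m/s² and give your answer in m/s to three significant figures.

At the maximum speed, friction acts down the slope at its limiting value f = μN. Radially (horizontal, toward centre): N sinθ + μN cosθ = mv²/r. Vertically: N cosθ − μN sinθ = mg.
Dividing: v² = r g (sinθ + μcosθ)/(cosθ − μsinθ).
sinθ + μcosθ = 0.4571 + 0.130×0.8894 = 0.5727; cosθ − μsinθ = 0.8894 − 0.130×0.4571 = 0.8300.
v² = 46.7 × 9.8 × 0.5727/0.8300 = 315.8 m²/s², so v = 17.77 m/s.

17.8 m/s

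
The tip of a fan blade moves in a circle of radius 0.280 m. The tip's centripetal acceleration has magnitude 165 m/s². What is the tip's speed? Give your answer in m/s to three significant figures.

a_c = v²/r ⇒ v = √(a_c · r) = √(165 × 0.280) = √46.20 = 6.797 m/s.

6.80 m/s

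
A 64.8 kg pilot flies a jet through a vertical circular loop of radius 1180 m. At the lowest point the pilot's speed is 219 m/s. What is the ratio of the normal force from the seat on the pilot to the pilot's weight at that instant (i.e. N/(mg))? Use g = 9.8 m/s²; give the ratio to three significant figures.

At the bottom, N − mg = mv²/r, so N = m(v²/r + g) and N/(mg) = v²/(rg) + 1 = (219)²/(1180 × 9.8) + 1 = 4.147 + 1 = 5.147.

5.15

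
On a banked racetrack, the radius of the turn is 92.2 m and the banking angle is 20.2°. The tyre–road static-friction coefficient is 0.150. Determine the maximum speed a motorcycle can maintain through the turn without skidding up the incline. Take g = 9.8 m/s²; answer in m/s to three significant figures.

22.3 m/s

At the maximum speed, friction acts down the slope at its limiting value f = μN. Radially (horizontal, toward centre): N sinθ + μN cosθ = mv²/r. Vertically: N cosθ − μN sinθ = mg.
Dividing: v² = r g (sinθ + μcosθ)/(cosθ − μsinθ).
sinθ + μcosθ = 0.3453 + 0.150×0.9385 = 0.4861; cosθ − μsinθ = 0.9385 − 0.150×0.3453 = 0.8867.
v² = 92.2 × 9.8 × 0.4861/0.8867 = 495.3 m²/s², so v = 22.26 m/s.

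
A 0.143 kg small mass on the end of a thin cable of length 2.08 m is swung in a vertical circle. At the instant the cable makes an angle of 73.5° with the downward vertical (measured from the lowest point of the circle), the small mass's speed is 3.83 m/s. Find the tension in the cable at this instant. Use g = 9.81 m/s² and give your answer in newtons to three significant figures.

Take the radial direction toward the centre of the circle as positive. The component of the weight along the string toward the centre is −mg cos φ (φ measured from the bottom), so Newton's second law along the string gives T − mg cos φ = m v²/r.
cos 73.5° = 0.2840, so T = m(v²/r + g cos φ) = 0.143 × ((3.83)²/2.08 + 9.81 × 0.2840) = 0.143 × (7.052 + (2.786)) = 0.143 × 9.839 = 1.407 N.

1.41 N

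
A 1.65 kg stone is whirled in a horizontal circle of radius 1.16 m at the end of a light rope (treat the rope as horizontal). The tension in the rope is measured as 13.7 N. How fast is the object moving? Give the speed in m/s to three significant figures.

3.10 m/s

T = m v²/r ⇒ v = √(T r / m) = √(13.7 × 1.16 / 1.65) = √9.632 = 3.103 m/s.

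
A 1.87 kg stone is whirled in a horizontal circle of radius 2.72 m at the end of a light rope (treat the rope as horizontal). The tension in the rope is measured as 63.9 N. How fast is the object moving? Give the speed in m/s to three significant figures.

T = m v²/r ⇒ v = √(T r / m) = √(63.9 × 2.72 / 1.87) = √92.95 = 9.641 m/s.

9.64 m/s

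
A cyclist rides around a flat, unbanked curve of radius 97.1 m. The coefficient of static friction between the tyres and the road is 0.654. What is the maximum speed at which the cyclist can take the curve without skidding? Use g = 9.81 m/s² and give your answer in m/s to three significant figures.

Friction provides the centripetal force on a flat curve. At maximum speed it is at its limiting value: μ_s m g = m v²/r.
Mass cancels: v_max = √(μ_s g r) = √(0.654 × 9.81 × 97.1) = √623.0 = 24.96 m/s.

25.0 m/s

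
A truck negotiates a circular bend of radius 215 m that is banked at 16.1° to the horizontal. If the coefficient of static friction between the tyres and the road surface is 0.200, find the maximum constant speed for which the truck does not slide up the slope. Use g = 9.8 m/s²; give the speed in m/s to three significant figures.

33.1 m/s

At the maximum speed, friction acts down the slope at its limiting value f = μN. Radially (horizontal, toward centre): N sinθ + μN cosθ = mv²/r. Vertically: N cosθ − μN sinθ = mg.
Dividing: v² = r g (sinθ + μcosθ)/(cosθ − μsinθ).
sinθ + μcosθ = 0.2773 + 0.200×0.9608 = 0.4695; cosθ − μsinθ = 0.9608 − 0.200×0.2773 = 0.9053.
v² = 215 × 9.8 × 0.4695/0.9053 = 1093 m²/s², so v = 33.05 m/s.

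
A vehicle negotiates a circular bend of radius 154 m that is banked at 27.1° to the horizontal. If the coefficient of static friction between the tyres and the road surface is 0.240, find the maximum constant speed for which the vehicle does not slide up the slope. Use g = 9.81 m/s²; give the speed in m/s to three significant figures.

36.0 m/s

At the maximum speed, friction acts down the slope at its limiting value f = μN. Radially (horizontal, toward centre): N sinθ + μN cosθ = mv²/r. Vertically: N cosθ − μN sinθ = mg.
Dividing: v² = r g (sinθ + μcosθ)/(cosθ − μsinθ).
sinθ + μcosθ = 0.4555 + 0.240×0.8902 = 0.6692; cosθ − μsinθ = 0.8902 − 0.240×0.4555 = 0.7809.
v² = 154 × 9.81 × 0.6692/0.7809 = 1295 m²/s², so v = 35.98 m/s.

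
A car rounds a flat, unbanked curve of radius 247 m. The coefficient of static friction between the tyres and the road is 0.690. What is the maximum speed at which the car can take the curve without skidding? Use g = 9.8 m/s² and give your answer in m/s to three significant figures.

40.9 m/s

On a flat curve, static friction is the only horizontal force, so it must supply the full centripetal force: μ_s m g = m v²/r.
Mass cancels: v_max = √(μ_s g r) = √(0.690 × 9.8 × 247) = √1670 = 40.87 m/s.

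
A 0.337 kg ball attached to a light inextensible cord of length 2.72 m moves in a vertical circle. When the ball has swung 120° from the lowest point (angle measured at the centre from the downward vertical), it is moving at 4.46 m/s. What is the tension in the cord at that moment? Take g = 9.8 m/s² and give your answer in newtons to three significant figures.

0.813 N

Take the radial direction toward the centre of the circle as positive. The component of the weight along the string toward the centre is −mg cos φ (φ measured from the bottom), so Newton's second law along the string gives T − mg cos φ = m v²/r.
cos 120° = -0.5000, so T = m(v²/r + g cos φ) = 0.337 × ((4.46)²/2.72 + 9.8 × -0.5000) = 0.337 × (7.313 + (-4.900)) = 0.337 × 2.413 = 0.8132 N.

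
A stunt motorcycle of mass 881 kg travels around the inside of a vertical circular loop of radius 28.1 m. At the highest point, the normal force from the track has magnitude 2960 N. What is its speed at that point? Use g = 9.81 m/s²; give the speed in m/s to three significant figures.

At the top, N + mg = mv²/r, so v = √(r(N/m + g)) = √(28.1 × (2960/881 + 9.81)) = √(28.1 × 13.17) = √370.1 = 19.24 m/s.

19.2 m/s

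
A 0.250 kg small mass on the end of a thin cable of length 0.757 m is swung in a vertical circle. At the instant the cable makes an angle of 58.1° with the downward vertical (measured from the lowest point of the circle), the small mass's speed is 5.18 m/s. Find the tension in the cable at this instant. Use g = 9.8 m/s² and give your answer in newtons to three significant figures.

10.2 N

Take the radial direction toward the centre of the circle as positive. The component of the weight along the string toward the centre is −mg cos φ (φ measured from the bottom), so Newton's second law along the string gives T − mg cos φ = m v²/r.
cos 58.1° = 0.5284, so T = m(v²/r + g cos φ) = 0.250 × ((5.18)²/0.757 + 9.8 × 0.5284) = 0.250 × (35.45 + (5.179)) = 0.250 × 40.62 = 10.16 N.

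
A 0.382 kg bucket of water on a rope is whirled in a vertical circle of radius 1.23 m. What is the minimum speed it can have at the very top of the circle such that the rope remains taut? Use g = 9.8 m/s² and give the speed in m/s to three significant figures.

At the highest point the centre is directly below, so both the weight and T act inward: T + mg = mv²/r.
At minimum speed T → 0, so mg = mv_min²/r ⇒ v_min = √(g r) = √(9.8 × 1.23) = 3.472 m/s.

3.47 m/s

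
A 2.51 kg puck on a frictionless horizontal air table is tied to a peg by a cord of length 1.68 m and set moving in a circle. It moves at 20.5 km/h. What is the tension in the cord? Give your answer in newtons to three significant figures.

48.4 N

v = 20.5 km/h = 20.5/3.6 = 5.694 m/s.
The tension is the only horizontal force, so it supplies the full centripetal force: T = m v²/r = 2.51 × (5.694)²/1.68 = 2.51 × 32.43/1.68 = 48.45 N.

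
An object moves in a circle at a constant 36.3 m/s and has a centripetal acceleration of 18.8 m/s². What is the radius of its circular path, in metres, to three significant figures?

70.1 m

a_c = v²/r ⇒ r = v²/a_c = (36.3)²/18.8 = 1318/18.8 = 70.09 m.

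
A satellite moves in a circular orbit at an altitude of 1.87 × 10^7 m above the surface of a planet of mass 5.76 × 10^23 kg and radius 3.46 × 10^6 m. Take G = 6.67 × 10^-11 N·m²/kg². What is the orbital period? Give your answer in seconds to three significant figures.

106000 s

r = R + h = 3.46 × 10^6 + 1.87 × 10^7 = 2.216 × 10^7 m. Gravity provides the centripetal force: G M m / r² = m v² / r ⇒ v = √(GM/r) = 1317 m/s.
T = 2πr/v = 2π × 2.216 × 10^7 / 1317 = 105700 s.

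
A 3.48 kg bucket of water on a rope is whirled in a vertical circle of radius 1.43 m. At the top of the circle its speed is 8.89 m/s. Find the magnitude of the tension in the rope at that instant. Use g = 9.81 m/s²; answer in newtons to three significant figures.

At the top, both T and the weight mg point inward (toward the centre), so T + mg = mv²/r.
T = m(v²/r − g) = 3.48 × ((8.89)²/1.43 − 9.81) = 3.48 × (55.27 − 9.81) = 3.48 × 45.46 = 158.2 N.

158 N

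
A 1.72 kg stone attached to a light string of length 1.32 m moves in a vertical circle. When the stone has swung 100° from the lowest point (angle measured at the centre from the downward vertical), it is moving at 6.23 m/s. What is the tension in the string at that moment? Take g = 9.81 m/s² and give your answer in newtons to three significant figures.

Take the radial direction toward the centre of the circle as positive. The component of the weight along the string toward the centre is −mg cos φ (φ measured from the bottom), so Newton's second law along the string gives T − mg cos φ = m v²/r.
cos 100° = -0.1736, so T = m(v²/r + g cos φ) = 1.72 × ((6.23)²/1.32 + 9.81 × -0.1736) = 1.72 × (29.40 + (-1.703)) = 1.72 × 27.70 = 47.64 N.

47.6 N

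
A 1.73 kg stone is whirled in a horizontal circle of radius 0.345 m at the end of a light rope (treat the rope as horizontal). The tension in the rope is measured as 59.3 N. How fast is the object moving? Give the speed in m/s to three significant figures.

3.44 m/s

T = m v²/r ⇒ v = √(T r / m) = √(59.3 × 0.345 / 1.73) = √11.83 = 3.439 m/s.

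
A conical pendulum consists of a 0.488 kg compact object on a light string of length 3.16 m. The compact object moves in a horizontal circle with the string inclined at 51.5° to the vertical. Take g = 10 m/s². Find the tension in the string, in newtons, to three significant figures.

7.84 N

Vertically the bob has no acceleration, so T cosθ = mg.
T = mg/cosθ = 0.488 × 10.0 / cos 51.5° = 4.880/0.6225 = 7.839 N.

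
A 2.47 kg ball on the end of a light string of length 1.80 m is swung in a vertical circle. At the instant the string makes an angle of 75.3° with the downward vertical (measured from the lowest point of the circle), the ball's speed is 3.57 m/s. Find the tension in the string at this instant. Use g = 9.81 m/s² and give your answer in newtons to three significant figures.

Take the radial direction toward the centre of the circle as positive. The component of the weight along the string toward the centre is −mg cos φ (φ measured from the bottom), so Newton's second law along the string gives T − mg cos φ = m v²/r.
cos 75.3° = 0.2538, so T = m(v²/r + g cos φ) = 2.47 × ((3.57)²/1.80 + 9.81 × 0.2538) = 2.47 × (7.080 + (2.489)) = 2.47 × 9.570 = 23.64 N.

23.6 N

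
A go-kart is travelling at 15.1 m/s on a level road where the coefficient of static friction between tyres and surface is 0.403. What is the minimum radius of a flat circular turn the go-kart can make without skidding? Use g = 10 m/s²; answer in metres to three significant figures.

At the limit, μ_s m g = m v²/r, so r_min = v²/(μ_s g) = (15.1)²/(0.403 × 10.0) = 228.0/4.030 = 56.58 m.

56.6 m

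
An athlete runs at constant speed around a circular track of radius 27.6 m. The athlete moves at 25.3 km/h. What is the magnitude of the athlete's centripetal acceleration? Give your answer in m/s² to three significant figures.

v = 25.3 km/h = 25.3/3.6 = 7.028 m/s.
a_c = v²/r = (7.028)²/27.6 = 49.39/27.6 = 1.789 m/s².

1.79 m/s²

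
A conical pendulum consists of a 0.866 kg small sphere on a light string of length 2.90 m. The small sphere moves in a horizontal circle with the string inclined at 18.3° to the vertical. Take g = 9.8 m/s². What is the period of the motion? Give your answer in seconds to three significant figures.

3.33 s

r = L sinθ = 0.9106 m. From T sinθ = mω²r and T cosθ = mg: tanθ = ω²r/g, so ω² = g tanθ / r = g/(L cosθ).
ω = √(g/(L cosθ)) = √(9.8/(2.90 × 0.9494)) = √3.559 = 1.887 rad/s.
Period = 2π/ω = 3.330 s.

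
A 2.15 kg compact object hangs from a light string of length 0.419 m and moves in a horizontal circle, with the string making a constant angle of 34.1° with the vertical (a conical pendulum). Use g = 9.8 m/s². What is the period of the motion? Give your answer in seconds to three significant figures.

1.18 s

r = L sinθ = 0.2349 m. From T sinθ = mω²r and T cosθ = mg: tanθ = ω²r/g, so ω² = g tanθ / r = g/(L cosθ).
ω = √(g/(L cosθ)) = √(9.8/(0.419 × 0.8281)) = √28.25 = 5.315 rad/s.
Period = 2π/ω = 1.182 s.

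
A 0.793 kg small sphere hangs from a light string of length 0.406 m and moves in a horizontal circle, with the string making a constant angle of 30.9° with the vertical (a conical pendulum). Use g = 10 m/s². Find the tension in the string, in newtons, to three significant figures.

9.24 N

Vertically the bob has no acceleration, so T cosθ = mg.
T = mg/cosθ = 0.793 × 10.0 / cos 30.9° = 7.930/0.8581 = 9.242 N.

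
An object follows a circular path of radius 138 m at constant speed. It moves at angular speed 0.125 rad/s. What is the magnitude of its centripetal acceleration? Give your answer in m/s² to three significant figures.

v = ωr = 0.125 × 138 = 17.25 m/s.
a_c = v²/r = (17.25)²/138 = 297.6/138 = 2.156 m/s².

2.16 m/s²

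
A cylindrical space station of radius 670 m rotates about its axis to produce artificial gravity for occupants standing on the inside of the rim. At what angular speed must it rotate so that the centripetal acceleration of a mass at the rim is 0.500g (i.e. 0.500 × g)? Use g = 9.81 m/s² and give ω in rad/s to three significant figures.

Centripetal acceleration a_c = ω²r. Setting ω²r = 0.500g:
ω = √(0.500g / r) = √(0.500 × 9.81 / 670) = √0.007321 = 0.08556 rad/s.

0.0856 rad/s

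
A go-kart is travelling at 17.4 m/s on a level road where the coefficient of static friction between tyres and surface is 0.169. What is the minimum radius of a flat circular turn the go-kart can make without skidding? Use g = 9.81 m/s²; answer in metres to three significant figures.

183 m

At the limit, μ_s m g = m v²/r, so r_min = v²/(μ_s g) = (17.4)²/(0.169 × 9.81) = 302.8/1.658 = 182.6 m.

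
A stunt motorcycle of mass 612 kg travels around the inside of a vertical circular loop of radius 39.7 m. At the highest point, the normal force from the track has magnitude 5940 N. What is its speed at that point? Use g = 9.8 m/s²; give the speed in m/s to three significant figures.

At the top, N + mg = mv²/r, so v = √(r(N/m + g)) = √(39.7 × (5940/612 + 9.8)) = √(39.7 × 19.51) = √774.4 = 27.83 m/s.

27.8 m/s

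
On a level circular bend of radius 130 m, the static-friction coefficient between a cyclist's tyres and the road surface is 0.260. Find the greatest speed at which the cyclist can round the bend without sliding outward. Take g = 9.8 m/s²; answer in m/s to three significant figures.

On a flat curve, static friction is the only horizontal force, so it must supply the full centripetal force: μ_s m g = m v²/r.
Mass cancels: v_max = √(μ_s g r) = √(0.260 × 9.8 × 130) = √331.2 = 18.20 m/s.

18.2 m/s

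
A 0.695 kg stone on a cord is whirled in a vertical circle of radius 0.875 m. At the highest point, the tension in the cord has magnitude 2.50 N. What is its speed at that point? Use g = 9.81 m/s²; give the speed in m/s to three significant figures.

3.43 m/s

At the top, T + mg = mv²/r, so v = √(r(T/m + g)) = √(0.875 × (2.50/0.695 + 9.81)) = √(0.875 × 13.41) = √11.73 = 3.425 m/s.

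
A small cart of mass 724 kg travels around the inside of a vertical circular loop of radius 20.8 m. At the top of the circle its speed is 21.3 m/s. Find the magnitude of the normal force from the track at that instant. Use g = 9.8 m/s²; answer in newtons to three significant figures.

8700 N

At the top, both N and the weight mg point inward (toward the centre), so N + mg = mv²/r.
N = m(v²/r − g) = 724 × ((21.3)²/20.8 − 9.8) = 724 × (21.81 − 9.8) = 724 × 12.01 = 8697 N.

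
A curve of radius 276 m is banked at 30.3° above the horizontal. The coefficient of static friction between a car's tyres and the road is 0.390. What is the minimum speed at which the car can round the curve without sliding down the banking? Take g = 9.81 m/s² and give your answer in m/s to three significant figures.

At the minimum speed, friction acts up the slope at its limiting value f = μN. Radially (horizontal, toward centre): N sinθ − μN cosθ = mv²/r. Vertically: N cosθ + μN sinθ = mg.
Dividing: v² = r g (sinθ − μcosθ)/(cosθ + μsinθ).
sinθ − μcosθ = 0.5045 − 0.390×0.8634 = 0.1678; cosθ + μsinθ = 0.8634 + 0.390×0.5045 = 1.060.
v² = 276 × 9.81 × 0.1678/1.060 = 428.6 m²/s², so v = 20.70 m/s.

20.7 m/s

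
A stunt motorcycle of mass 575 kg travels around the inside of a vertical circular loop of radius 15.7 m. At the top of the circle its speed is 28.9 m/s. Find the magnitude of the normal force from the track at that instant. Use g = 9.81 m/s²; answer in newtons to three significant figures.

24900 N

At the top, both N and the weight mg point inward (toward the centre), so N + mg = mv²/r.
N = m(v²/r − g) = 575 × ((28.9)²/15.7 − 9.81) = 575 × (53.20 − 9.81) = 575 × 43.39 = 24950 N.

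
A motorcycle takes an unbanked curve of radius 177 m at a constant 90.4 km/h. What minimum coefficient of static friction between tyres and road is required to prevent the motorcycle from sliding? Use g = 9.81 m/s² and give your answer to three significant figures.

v = 90.4/3.6 = 25.11 m/s.
Friction provides the centripetal force: μ_s m g = m v²/r, so μ_s = v²/(g r) = (25.11)²/(9.81 × 177) = 630.6/1736 = 0.3632.

0.363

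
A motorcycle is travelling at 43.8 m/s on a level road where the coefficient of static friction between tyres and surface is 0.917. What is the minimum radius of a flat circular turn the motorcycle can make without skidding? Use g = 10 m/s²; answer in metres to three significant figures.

At the limit, μ_s m g = m v²/r, so r_min = v²/(μ_s g) = (43.8)²/(0.917 × 10.0) = 1918/9.170 = 209.2 m.

209 m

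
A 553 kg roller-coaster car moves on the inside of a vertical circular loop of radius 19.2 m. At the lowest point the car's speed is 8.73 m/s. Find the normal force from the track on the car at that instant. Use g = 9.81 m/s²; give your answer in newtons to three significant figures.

7620 N

At the lowest point, N points up (toward the centre) and the weight mg points down (away from the centre), so the net inward force is N − mg = mv²/r.
N = m(v²/r + g) = 553 × ((8.73)²/19.2 + 9.81) = 553 × (3.969 + 9.81) = 553 × 13.78 = 7620 N.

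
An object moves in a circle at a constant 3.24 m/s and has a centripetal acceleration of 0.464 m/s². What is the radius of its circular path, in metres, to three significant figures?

a_c = v²/r ⇒ r = v²/a_c = (3.24)²/0.464 = 10.50/0.464 = 22.62 m.

22.6 m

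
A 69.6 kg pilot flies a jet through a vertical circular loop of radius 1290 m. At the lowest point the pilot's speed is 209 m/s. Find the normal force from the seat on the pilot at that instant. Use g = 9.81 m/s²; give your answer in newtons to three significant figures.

3040 N

At the lowest point, N points up (toward the centre) and the weight mg points down (away from the centre), so the net inward force is N − mg = mv²/r.
N = m(v²/r + g) = 69.6 × ((209)²/1290 + 9.81) = 69.6 × (33.86 + 9.81) = 69.6 × 43.67 = 3040 N.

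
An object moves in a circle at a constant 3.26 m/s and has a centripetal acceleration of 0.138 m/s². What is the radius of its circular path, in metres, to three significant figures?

a_c = v²/r ⇒ r = v²/a_c = (3.26)²/0.138 = 10.63/0.138 = 77.01 m.

77.0 m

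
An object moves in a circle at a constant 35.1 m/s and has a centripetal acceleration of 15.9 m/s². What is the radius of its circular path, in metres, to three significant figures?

77.5 m

a_c = v²/r ⇒ r = v²/a_c = (35.1)²/15.9 = 1232/15.9 = 77.48 m.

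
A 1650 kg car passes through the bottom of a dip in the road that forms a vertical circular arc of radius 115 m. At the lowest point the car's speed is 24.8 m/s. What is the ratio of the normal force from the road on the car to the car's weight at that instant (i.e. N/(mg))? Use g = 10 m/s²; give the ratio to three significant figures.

1.53

At the bottom, N − mg = mv²/r, so N = m(v²/r + g) and N/(mg) = v²/(rg) + 1 = (24.8)²/(115 × 10.0) + 1 = 0.5348 + 1 = 1.535.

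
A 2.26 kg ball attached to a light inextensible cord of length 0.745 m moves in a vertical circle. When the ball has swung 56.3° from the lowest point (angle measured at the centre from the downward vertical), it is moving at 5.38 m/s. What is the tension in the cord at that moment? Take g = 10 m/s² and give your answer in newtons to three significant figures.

Take the radial direction toward the centre of the circle as positive. The component of the weight along the string toward the centre is −mg cos φ (φ measured from the bottom), so Newton's second law along the string gives T − mg cos φ = m v²/r.
cos 56.3° = 0.5548, so T = m(v²/r + g cos φ) = 2.26 × ((5.38)²/0.745 + 10.0 × 0.5548) = 2.26 × (38.85 + (5.548)) = 2.26 × 44.40 = 100.3 N.

100 N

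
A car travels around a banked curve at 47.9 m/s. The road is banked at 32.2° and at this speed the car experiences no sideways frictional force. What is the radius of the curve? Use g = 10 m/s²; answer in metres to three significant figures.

364 m

Frictionless banking: tanθ = v²/(rg), so r = v²/(g tanθ).
r = (47.9)²/(10.0 × tan 32.2°) = 2294/(10.0 × 0.6297) = 2294/6.297 = 364.3 m.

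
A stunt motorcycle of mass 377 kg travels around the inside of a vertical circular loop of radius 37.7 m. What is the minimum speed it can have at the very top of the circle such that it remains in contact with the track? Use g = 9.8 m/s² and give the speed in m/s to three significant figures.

19.2 m/s

At the top, both weight mg and N point toward the centre: N + mg = mv²/r.
At minimum speed N → 0, so mg = mv_min²/r ⇒ v_min = √(g r) = √(9.8 × 37.7) = 19.22 m/s.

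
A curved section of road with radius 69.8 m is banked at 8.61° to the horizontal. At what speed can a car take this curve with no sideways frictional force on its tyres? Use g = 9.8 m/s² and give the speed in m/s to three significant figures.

10.2 m/s

On a frictionless banked curve, N sinθ = mv²/r and N cosθ = mg, so tanθ = v²/(rg).
v = √(r g tanθ) = √(69.8 × 9.8 × tan 8.61°) = √(69.8 × 9.8 × 0.1514) = √103.6 = 10.18 m/s.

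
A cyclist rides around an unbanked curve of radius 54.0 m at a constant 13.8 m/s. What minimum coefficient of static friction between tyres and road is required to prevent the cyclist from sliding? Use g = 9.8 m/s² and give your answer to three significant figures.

Friction provides the centripetal force: μ_s m g = m v²/r, so μ_s = v²/(g r) = (13.80)²/(9.8 × 54.0) = 190.4/529.2 = 0.3599.

0.360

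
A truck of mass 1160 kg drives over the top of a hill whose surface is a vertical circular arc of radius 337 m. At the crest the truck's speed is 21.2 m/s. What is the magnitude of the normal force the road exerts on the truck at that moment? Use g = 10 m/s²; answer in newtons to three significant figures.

10100 N

At the crest the centripetal acceleration points downward (toward the centre of the arc), so mg − N = mv²/r.
N = m(g − v²/r) = 1160 × (10.0 − (21.2)²/337) = 1160 × (10.0 − 1.334) = 1160 × 8.666 = 10050 N.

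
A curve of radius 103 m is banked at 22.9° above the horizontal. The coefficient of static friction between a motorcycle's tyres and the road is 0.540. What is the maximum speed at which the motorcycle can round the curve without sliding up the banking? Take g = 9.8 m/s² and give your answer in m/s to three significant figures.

At the maximum speed, friction acts down the slope at its limiting value f = μN. Radially (horizontal, toward centre): N sinθ + μN cosθ = mv²/r. Vertically: N cosθ − μN sinθ = mg.
Dividing: v² = r g (sinθ + μcosθ)/(cosθ − μsinθ).
sinθ + μcosθ = 0.3891 + 0.540×0.9212 = 0.8866; cosθ − μsinθ = 0.9212 − 0.540×0.3891 = 0.7111.
v² = 103 × 9.8 × 0.8866/0.7111 = 1259 m²/s², so v = 35.48 m/s.

35.5 m/s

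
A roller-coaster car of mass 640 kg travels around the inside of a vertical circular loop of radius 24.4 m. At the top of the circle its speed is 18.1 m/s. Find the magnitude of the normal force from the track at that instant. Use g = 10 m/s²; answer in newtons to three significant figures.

2190 N

At the top, both N and the weight mg point inward (toward the centre), so N + mg = mv²/r.
N = m(v²/r − g) = 640 × ((18.1)²/24.4 − 10.0) = 640 × (13.43 − 10.0) = 640 × 3.427 = 2193 N.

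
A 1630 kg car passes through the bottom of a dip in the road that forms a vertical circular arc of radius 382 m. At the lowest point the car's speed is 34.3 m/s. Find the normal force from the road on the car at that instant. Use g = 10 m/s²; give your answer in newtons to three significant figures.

At the lowest point, N points up (toward the centre) and the weight mg points down (away from the centre), so the net inward force is N − mg = mv²/r.
N = m(v²/r + g) = 1630 × ((34.3)²/382 + 10.0) = 1630 × (3.080 + 10.0) = 1630 × 13.08 = 21320 N.

21300 N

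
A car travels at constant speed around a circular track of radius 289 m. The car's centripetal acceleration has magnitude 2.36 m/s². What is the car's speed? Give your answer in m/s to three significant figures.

26.1 m/s

a_c = v²/r ⇒ v = √(a_c · r) = √(2.36 × 289) = √682.0 = 26.12 m/s.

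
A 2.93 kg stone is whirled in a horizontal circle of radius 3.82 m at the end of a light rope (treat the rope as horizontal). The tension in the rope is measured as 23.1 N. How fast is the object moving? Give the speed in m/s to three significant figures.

T = m v²/r ⇒ v = √(T r / m) = √(23.1 × 3.82 / 2.93) = √30.12 = 5.488 m/s.

5.49 m/s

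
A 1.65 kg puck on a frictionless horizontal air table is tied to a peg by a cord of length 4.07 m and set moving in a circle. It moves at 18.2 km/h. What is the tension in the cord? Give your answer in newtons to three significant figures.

10.4 N

v = 18.2 km/h = 18.2/3.6 = 5.056 m/s.
The tension is the only horizontal force, so it supplies the full centripetal force: T = m v²/r = 1.65 × (5.056)²/4.07 = 1.65 × 25.56/4.07 = 10.36 N.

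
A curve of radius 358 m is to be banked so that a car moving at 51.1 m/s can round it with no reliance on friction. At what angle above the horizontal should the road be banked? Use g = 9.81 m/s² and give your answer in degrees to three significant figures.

36.6°

With no friction, the horizontal component of the normal force provides the centripetal force: N sinθ = mv²/r, while N cosθ = mg vertically.
Dividing: tanθ = v²/(r g) = (51.1)²/(358 × 9.81) = 2611/3512 = 0.7435.
θ = arctan(0.7435) = 36.63°.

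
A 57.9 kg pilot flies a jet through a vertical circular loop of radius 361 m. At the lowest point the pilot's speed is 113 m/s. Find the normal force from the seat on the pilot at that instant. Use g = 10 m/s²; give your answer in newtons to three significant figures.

2630 N

At the lowest point, N points up (toward the centre) and the weight mg points down (away from the centre), so the net inward force is N − mg = mv²/r.
N = m(v²/r + g) = 57.9 × ((113)²/361 + 10.0) = 57.9 × (35.37 + 10.0) = 57.9 × 45.37 = 2627 N.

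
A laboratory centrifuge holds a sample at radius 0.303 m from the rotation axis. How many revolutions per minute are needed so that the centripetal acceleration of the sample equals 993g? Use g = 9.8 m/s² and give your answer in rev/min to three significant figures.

1710 rev/min

Require ω²r = 993g, so ω = √(993 × 9.8/0.303) = 179.2 rad/s.
In rev/min: ω × 60/(2π) = 179.2 × 60/(2π) = 1711 rev/min.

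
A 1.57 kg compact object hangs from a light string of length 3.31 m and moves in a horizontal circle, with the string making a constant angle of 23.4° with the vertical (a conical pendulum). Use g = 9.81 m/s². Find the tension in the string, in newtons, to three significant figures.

Vertically the bob has no acceleration, so T cosθ = mg.
T = mg/cosθ = 1.57 × 9.81 / cos 23.4° = 15.40/0.9178 = 16.78 N.

16.8 N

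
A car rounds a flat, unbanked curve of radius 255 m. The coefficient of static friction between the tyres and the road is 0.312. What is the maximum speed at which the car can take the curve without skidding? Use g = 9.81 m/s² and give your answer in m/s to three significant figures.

27.9 m/s

On a flat curve, static friction is the only horizontal force, so it must supply the full centripetal force: μ_s m g = m v²/r.
Mass cancels: v_max = √(μ_s g r) = √(0.312 × 9.81 × 255) = √780.5 = 27.94 m/s.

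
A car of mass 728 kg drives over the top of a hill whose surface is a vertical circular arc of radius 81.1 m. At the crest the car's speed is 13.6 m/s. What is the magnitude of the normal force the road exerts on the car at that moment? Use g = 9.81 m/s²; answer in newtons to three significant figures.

At the crest the centripetal acceleration points downward (toward the centre of the arc), so mg − N = mv²/r.
N = m(g − v²/r) = 728 × (9.81 − (13.6)²/81.1) = 728 × (9.81 − 2.281) = 728 × 7.529 = 5481 N.

5480 N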